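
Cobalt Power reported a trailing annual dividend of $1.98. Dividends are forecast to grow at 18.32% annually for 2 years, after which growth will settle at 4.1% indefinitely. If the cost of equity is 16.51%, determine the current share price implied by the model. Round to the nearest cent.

$21.18

Two-stage DDM. Project D₁…D_2 at 0.1832, terminal growth 0.041, discount at r = 0.1651.
D_1 = 2.3427
D_2 = 2.7719
Terminal value at t=2: TV = D_3/(r−g) = 2.8856/(0.1651−0.041) = 23.2520
P₀ = 2.3427/(1+0.1651)^1 + 2.7719/(1+0.1651)^2 + 23.2520/(1+0.1651)^2 = 21.1818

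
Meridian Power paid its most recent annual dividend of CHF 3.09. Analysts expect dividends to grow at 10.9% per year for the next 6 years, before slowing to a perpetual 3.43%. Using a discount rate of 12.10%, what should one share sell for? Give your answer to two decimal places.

CHF 52.42

Two-stage DDM. Project D₁…D_6 at 0.109, terminal growth 0.0343, discount at r = 0.121.
D_1 = 3.4268
D_2 = 3.8003
D_3 = 4.2146
D_4 = 4.6740
D_5 = 5.1834
D_6 = 5.7484
Terminal value at t=6: TV = D_7/(r−g) = 5.9456/(0.121−0.0343) = 68.5765
P₀ = 3.4268/(1+0.121)^1 + 3.8003/(1+0.121)^2 + 4.2146/(1+0.121)^3 + 4.6740/(1+0.121)^4 + 5.1834/(1+0.121)^5 + 5.7484/(1+0.121)^6 + 68.5765/(1+0.121)^6 = 52.4151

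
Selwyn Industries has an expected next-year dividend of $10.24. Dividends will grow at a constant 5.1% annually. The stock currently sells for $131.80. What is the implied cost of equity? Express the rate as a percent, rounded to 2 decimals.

12.87%

Rearranging the constant-growth DDM: r = D₁/P₀ + g.
r = 10.2400 / 131.80 + 0.051 = 0.07769 + 0.051 = 0.12869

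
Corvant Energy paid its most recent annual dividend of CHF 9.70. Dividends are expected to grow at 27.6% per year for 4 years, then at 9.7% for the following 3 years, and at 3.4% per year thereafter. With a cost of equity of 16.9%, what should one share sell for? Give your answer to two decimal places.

CHF 172.11

Three-stage DDM. Project D₁…D_7; terminal Gordon value at t=7 with g = 0.034; discount at r = 0.169.
D_1 = 12.3772
D_2 = 15.7933
D_3 = 20.1523
D_4 = 25.7143
D_5 = 28.2086
D_6 = 30.9448
D_7 = 33.9464
TV_7 = 35.1006/(0.169−0.034) = 260.0046
P₀ = Σ Dₜ/(1+r)ᵗ + TV_7/(1+r)^7 = 172.1071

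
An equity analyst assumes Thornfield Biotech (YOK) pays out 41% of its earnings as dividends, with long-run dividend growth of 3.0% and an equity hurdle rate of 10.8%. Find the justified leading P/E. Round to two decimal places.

5.26

Justified leading P/E = b/(r−g) = 0.41/(0.108−0.03) = 5.2564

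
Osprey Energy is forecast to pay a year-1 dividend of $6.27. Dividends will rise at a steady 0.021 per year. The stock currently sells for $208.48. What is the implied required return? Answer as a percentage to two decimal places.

Rearranging the constant-growth DDM: r = D₁/P₀ + g.
r = 6.2700 / 208.48 + 0.021 = 0.03007 + 0.021 = 0.05107

5.11%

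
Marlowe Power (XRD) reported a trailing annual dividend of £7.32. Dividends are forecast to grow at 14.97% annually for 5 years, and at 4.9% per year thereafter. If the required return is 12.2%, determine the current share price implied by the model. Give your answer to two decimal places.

Two-stage DDM. Project D₁…D_5 at 0.1497, terminal growth 0.049, discount at r = 0.122.
D_1 = 8.4158
D_2 = 9.6756
D_3 = 11.1241
D_4 = 12.7894
D_5 = 14.7039
Terminal value at t=5: TV = D_6/(r−g) = 15.4244/(0.122−0.049) = 211.2936
P₀ = 8.4158/(1+0.122)^1 + 9.6756/(1+0.122)^2 + 11.1241/(1+0.122)^3 + 12.7894/(1+0.122)^4 + 14.7039/(1+0.122)^5 + 211.2936/(1+0.122)^5 = 158.2305

£158.23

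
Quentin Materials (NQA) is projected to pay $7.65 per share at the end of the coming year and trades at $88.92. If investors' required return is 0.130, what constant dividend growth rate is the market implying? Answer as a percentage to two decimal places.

4.40%

From P₀ = D₁/(r − g), the implied growth is g = r − D₁/P₀.
g = 0.13 − 7.65/88.92 = 0.13 − 0.08603 = 0.04397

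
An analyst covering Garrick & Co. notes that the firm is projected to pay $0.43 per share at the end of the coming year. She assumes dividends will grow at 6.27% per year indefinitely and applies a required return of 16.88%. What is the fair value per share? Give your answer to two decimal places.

Gordon growth model: P₀ = D₁/(r − g), with D₁ = 0.43 given directly.
P₀ = 0.4300 / (0.1688 − 0.0627) = 0.4300 / 0.1061 = 4.0528

$4.05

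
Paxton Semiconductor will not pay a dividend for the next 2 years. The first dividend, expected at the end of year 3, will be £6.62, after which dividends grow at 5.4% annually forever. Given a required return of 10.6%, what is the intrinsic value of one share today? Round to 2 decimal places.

£104.07

Deferred-dividend DDM. At t=2 the remaining stream is a growing perpetuity with first payment D_3 = 6.62.
V_2 = D_3/(r−g) = 6.62/(0.106−0.054) = 127.3077
P₀ = V_2/(1+r)^2 = 127.3077/(1+0.106)^2 = 104.0745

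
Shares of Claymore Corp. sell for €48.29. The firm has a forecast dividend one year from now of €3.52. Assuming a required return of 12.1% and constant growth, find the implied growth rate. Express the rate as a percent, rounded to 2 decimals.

From P₀ = D₁/(r − g), the implied growth is g = r − D₁/P₀.
g = 0.121 − 3.52/48.29 = 0.121 − 0.07289 = 0.04811

4.81%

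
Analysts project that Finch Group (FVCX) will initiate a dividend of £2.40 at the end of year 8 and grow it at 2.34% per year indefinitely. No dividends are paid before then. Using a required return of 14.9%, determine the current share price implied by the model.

Deferred-dividend DDM. At t=7 the remaining stream is a growing perpetuity with first payment D_8 = 2.40.
V_7 = D_8/(r−g) = 2.40/(0.149−0.0234) = 19.1083
P₀ = V_7/(1+r)^7 = 19.1083/(1+0.149)^7 = 7.2274

£7.23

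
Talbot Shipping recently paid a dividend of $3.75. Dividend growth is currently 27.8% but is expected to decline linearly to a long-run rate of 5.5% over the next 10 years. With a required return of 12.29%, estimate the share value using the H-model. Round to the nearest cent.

$119.85

H-model: P₀ = D₀[(1+g_L) + H(g_S−g_L)]/(r−g_L), with H = 10/2 = 5.
P₀ = 3.75 × [(1+0.055) + 5×(0.278−0.055)] / (0.1229−0.055)
   = 3.75 × 2.1700 / 0.0679 = 119.8454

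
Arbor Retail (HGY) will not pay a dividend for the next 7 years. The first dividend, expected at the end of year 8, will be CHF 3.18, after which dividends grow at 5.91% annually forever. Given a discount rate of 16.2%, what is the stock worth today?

Deferred-dividend DDM. At t=7 the remaining stream is a growing perpetuity with first payment D_8 = 3.18.
V_7 = D_8/(r−g) = 3.18/(0.162−0.0591) = 30.9038
P₀ = V_7/(1+r)^7 = 30.9038/(1+0.162)^7 = 10.8036

CHF 10.80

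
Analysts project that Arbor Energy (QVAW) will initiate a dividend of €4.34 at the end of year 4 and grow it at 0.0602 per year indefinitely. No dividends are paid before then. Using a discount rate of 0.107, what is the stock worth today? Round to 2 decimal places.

€68.36

Deferred-dividend DDM. At t=3 the remaining stream is a growing perpetuity with first payment D_4 = 4.34.
V_3 = D_4/(r−g) = 4.34/(0.107−0.0602) = 92.7350
P₀ = V_3/(1+r)^3 = 92.7350/(1+0.107)^3 = 68.3598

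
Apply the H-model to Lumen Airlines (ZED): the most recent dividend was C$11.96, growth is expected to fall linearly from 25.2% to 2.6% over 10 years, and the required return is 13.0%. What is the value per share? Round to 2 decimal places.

C$247.94

H-model: P₀ = D₀[(1+g_L) + H(g_S−g_L)]/(r−g_L), with H = 10/2 = 5.
P₀ = 11.96 × [(1+0.026) + 5×(0.252−0.026)] / (0.13−0.026)
   = 11.96 × 2.1560 / 0.104 = 247.9400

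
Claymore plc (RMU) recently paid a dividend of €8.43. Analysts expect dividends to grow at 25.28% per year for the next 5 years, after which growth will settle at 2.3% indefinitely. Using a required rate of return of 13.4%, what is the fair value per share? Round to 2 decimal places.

€185.26

Two-stage DDM. Project D₁…D_5 at 0.2528, terminal growth 0.023, discount at r = 0.134.
D_1 = 10.5611
D_2 = 13.2310
D_3 = 16.5757
D_4 = 20.7661
D_5 = 26.0157
Terminal value at t=5: TV = D_6/(r−g) = 26.6141/(0.134−0.023) = 239.7667
P₀ = 10.5611/(1+0.134)^1 + 13.2310/(1+0.134)^2 + 16.5757/(1+0.134)^3 + 20.7661/(1+0.134)^4 + 26.0157/(1+0.134)^5 + 239.7667/(1+0.134)^5 = 185.2559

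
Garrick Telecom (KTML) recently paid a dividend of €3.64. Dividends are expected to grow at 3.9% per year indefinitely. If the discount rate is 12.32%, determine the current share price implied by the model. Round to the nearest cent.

Gordon growth model: P₀ = D₁/(r − g). D₁ = 3.64 × (1 + 0.039) = 3.7820.
P₀ = 3.7820 / (0.1232 − 0.039) = 3.7820 / 0.0842 = 44.9164

€44.92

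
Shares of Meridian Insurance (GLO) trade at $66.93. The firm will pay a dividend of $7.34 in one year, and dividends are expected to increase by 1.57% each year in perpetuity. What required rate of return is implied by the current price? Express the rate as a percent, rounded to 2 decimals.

Rearranging the constant-growth DDM: r = D₁/P₀ + g.
r = 7.3400 / 66.93 + 0.0157 = 0.10967 + 0.0157 = 0.12537

12.54%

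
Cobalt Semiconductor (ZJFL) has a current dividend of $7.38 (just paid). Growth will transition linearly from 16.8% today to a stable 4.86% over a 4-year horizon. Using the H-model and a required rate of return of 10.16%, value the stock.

H-model: P₀ = D₀[(1+g_L) + H(g_S−g_L)]/(r−g_L), with H = 4/2 = 2.
P₀ = 7.38 × [(1+0.0486) + 2×(0.168−0.0486)] / (0.1016−0.0486)
   = 7.38 × 1.2874 / 0.053 = 179.2644

$179.26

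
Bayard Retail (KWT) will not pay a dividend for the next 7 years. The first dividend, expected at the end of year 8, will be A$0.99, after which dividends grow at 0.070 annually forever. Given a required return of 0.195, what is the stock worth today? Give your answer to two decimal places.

A$2.28

Deferred-dividend DDM. At t=7 the remaining stream is a growing perpetuity with first payment D_8 = 0.99.
V_7 = D_8/(r−g) = 0.99/(0.195−0.07) = 7.9200
P₀ = V_7/(1+r)^7 = 7.9200/(1+0.195)^7 = 2.2759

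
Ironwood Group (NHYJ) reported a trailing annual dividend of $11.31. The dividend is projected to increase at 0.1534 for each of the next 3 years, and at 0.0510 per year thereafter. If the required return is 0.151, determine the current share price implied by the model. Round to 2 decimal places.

Two-stage DDM. Project D₁…D_3 at 0.1534, terminal growth 0.051, discount at r = 0.151.
D_1 = 13.0450
D_2 = 15.0460
D_3 = 17.3541
Terminal value at t=3: TV = D_4/(r−g) = 18.2392/(0.151−0.051) = 182.3917
P₀ = 13.0450/(1+0.151)^1 + 15.0460/(1+0.151)^2 + 17.3541/(1+0.151)^3 + 182.3917/(1+0.151)^3 = 153.6849

$153.68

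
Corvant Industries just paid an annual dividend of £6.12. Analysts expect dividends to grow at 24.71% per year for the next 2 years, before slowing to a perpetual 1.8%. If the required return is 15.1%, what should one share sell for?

Two-stage DDM. Project D₁…D_2 at 0.2471, terminal growth 0.018, discount at r = 0.151.
D_1 = 7.6323
D_2 = 9.5182
Terminal value at t=2: TV = D_3/(r−g) = 9.6895/(0.151−0.018) = 72.8534
P₀ = 7.6323/(1+0.151)^1 + 9.5182/(1+0.151)^2 + 72.8534/(1+0.151)^2 = 68.8076

£68.81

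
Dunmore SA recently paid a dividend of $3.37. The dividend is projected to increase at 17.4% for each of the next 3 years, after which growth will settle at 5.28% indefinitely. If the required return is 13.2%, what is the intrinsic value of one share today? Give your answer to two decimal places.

Two-stage DDM. Project D₁…D_3 at 0.174, terminal growth 0.0528, discount at r = 0.132.
D_1 = 3.9564
D_2 = 4.6448
D_3 = 5.4530
Terminal value at t=3: TV = D_4/(r−g) = 5.7409/(0.132−0.0528) = 72.4861
P₀ = 3.9564/(1+0.132)^1 + 4.6448/(1+0.132)^2 + 5.4530/(1+0.132)^3 + 72.4861/(1+0.132)^3 = 60.8497

$60.85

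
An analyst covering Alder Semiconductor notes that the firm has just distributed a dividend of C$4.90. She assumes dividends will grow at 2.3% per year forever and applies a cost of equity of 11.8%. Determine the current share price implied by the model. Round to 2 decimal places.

Gordon growth model: P₀ = D₁/(r − g). D₁ = 4.90 × (1 + 0.023) = 5.0127.
P₀ = 5.0127 / (0.118 − 0.023) = 5.0127 / 0.095 = 52.7653

C$52.77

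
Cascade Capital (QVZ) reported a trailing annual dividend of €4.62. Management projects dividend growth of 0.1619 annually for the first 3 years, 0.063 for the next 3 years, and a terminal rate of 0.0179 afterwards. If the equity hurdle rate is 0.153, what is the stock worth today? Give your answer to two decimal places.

€54.07

Three-stage DDM. Project D₁…D_6; terminal Gordon value at t=6 with g = 0.0179; discount at r = 0.153.
D_1 = 5.3680
D_2 = 6.2371
D_3 = 7.2468
D_4 = 7.7034
D_5 = 8.1887
D_6 = 8.7046
TV_6 = 8.8604/(0.153−0.0179) = 65.5840
P₀ = Σ Dₜ/(1+r)ᵗ + TV_6/(1+r)^6 = 54.0712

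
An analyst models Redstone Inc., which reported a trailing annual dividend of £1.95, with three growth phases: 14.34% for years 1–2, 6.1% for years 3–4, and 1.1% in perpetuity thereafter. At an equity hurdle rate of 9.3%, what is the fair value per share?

Three-stage DDM. Project D₁…D_4; terminal Gordon value at t=4 with g = 0.011; discount at r = 0.093.
D_1 = 2.2296
D_2 = 2.5494
D_3 = 2.7049
D_4 = 2.8699
TV_4 = 2.9014/(0.093−0.011) = 35.3834
P₀ = Σ Dₜ/(1+r)ᵗ + TV_4/(1+r)^4 = 33.0487

£33.05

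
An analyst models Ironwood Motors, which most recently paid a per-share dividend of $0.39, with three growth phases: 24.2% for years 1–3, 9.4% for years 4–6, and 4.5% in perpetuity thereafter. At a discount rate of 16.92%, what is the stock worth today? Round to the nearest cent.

$5.77

Three-stage DDM. Project D₁…D_6; terminal Gordon value at t=6 with g = 0.045; discount at r = 0.1692.
D_1 = 0.4844
D_2 = 0.6016
D_3 = 0.7472
D_4 = 0.8174
D_5 = 0.8943
D_6 = 0.9783
TV_6 = 1.0223/(0.1692−0.045) = 8.2314
P₀ = Σ Dₜ/(1+r)ᵗ + TV_6/(1+r)^6 = 5.7736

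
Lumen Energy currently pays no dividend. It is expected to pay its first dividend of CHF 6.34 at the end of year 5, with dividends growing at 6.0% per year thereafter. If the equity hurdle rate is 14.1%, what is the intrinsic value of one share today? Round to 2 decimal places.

Deferred-dividend DDM. At t=4 the remaining stream is a growing perpetuity with first payment D_5 = 6.34.
V_4 = D_5/(r−g) = 6.34/(0.141−0.06) = 78.2716
P₀ = V_4/(1+r)^4 = 78.2716/(1+0.141)^4 = 46.1808

CHF 46.18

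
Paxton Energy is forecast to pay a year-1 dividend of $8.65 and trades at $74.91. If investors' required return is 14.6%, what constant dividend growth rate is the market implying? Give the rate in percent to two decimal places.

From P₀ = D₁/(r − g), the implied growth is g = r − D₁/P₀.
g = 0.146 − 8.65/74.91 = 0.146 − 0.11547 = 0.03053

3.05%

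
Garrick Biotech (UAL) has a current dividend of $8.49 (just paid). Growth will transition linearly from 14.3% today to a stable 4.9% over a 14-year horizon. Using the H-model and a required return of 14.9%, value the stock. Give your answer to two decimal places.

$144.92

H-model: P₀ = D₀[(1+g_L) + H(g_S−g_L)]/(r−g_L), with H = 14/2 = 7.
P₀ = 8.49 × [(1+0.049) + 7×(0.143−0.049)] / (0.149−0.049)
   = 8.49 × 1.7070 / 0.1 = 144.9243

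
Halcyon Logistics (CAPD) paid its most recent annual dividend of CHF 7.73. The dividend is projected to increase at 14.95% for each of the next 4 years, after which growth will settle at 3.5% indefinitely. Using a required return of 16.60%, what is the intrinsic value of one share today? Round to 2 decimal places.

Two-stage DDM. Project D₁…D_4 at 0.1495, terminal growth 0.035, discount at r = 0.166.
D_1 = 8.8856
D_2 = 10.2140
D_3 = 11.7410
D_4 = 13.4963
Terminal value at t=4: TV = D_5/(r−g) = 13.9687/(0.166−0.035) = 106.6312
P₀ = 8.8856/(1+0.166)^1 + 10.2140/(1+0.166)^2 + 11.7410/(1+0.166)^3 + 13.4963/(1+0.166)^4 + 106.6312/(1+0.166)^4 = 87.5301

CHF 87.53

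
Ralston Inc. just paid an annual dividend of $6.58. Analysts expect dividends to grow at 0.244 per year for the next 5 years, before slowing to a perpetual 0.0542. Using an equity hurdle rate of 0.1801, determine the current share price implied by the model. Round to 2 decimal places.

$110.36

Two-stage DDM. Project D₁…D_5 at 0.244, terminal growth 0.0542, discount at r = 0.1801.
D_1 = 8.1855
D_2 = 10.1828
D_3 = 12.6674
D_4 = 15.7582
D_5 = 19.6032
Terminal value at t=5: TV = D_6/(r−g) = 20.6657/(0.1801−0.0542) = 164.1440
P₀ = 8.1855/(1+0.1801)^1 + 10.1828/(1+0.1801)^2 + 12.6674/(1+0.1801)^3 + 15.7582/(1+0.1801)^4 + 19.6032/(1+0.1801)^5 + 164.1440/(1+0.1801)^5 = 110.3647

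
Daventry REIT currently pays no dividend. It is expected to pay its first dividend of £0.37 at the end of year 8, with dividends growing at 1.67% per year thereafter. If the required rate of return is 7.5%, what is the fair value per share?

£3.83

Deferred-dividend DDM. At t=7 the remaining stream is a growing perpetuity with first payment D_8 = 0.37.
V_7 = D_8/(r−g) = 0.37/(0.075−0.0167) = 6.3465
P₀ = V_7/(1+r)^7 = 6.3465/(1+0.075)^7 = 3.8254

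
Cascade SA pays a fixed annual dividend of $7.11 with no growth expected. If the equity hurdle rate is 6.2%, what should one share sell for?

Zero-growth DDM (perpetuity): P₀ = D/r = 7.11 / 0.062 = 114.6774

$114.68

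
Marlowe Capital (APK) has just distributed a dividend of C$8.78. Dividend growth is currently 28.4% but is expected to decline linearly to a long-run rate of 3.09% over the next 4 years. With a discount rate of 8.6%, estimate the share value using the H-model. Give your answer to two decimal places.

H-model: P₀ = D₀[(1+g_L) + H(g_S−g_L)]/(r−g_L), with H = 4/2 = 2.
P₀ = 8.78 × [(1+0.0309) + 2×(0.284−0.0309)] / (0.086−0.0309)
   = 8.78 × 1.5371 / 0.0551 = 244.9317

C$244.93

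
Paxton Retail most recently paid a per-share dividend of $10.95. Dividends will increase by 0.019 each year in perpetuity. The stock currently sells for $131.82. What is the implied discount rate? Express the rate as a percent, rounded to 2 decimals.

Rearranging the constant-growth DDM: r = D₁/P₀ + g.
D₁ = 10.95 × (1 + 0.019) = 11.1580.
r = 11.1580 / 131.82 + 0.019 = 0.08465 + 0.019 = 0.10365

10.36%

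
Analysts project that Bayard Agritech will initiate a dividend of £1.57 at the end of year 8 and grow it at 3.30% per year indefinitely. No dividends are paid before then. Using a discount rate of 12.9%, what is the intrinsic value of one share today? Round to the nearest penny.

Deferred-dividend DDM. At t=7 the remaining stream is a growing perpetuity with first payment D_8 = 1.57.
V_7 = D_8/(r−g) = 1.57/(0.129−0.033) = 16.3542
P₀ = V_7/(1+r)^7 = 16.3542/(1+0.129)^7 = 6.9947

£6.99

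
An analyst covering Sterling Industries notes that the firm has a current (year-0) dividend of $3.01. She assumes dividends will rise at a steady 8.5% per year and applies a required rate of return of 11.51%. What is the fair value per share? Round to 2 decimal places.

$108.50

Gordon growth model: P₀ = D₁/(r − g). D₁ = 3.01 × (1 + 0.085) = 3.2658.
P₀ = 3.2658 / (0.1151 − 0.085) = 3.2658 / 0.0301 = 108.5000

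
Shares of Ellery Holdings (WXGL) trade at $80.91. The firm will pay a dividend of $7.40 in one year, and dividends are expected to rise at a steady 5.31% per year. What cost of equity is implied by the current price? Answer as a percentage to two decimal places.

14.46%

Rearranging the constant-growth DDM: r = D₁/P₀ + g.
r = 7.4000 / 80.91 + 0.0531 = 0.09146 + 0.0531 = 0.14456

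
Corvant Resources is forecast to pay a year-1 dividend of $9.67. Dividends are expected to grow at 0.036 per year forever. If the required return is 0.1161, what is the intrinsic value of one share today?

$120.72

Gordon growth model: P₀ = D₁/(r − g), with D₁ = 9.67 given directly.
P₀ = 9.6700 / (0.1161 − 0.036) = 9.6700 / 0.0801 = 120.7241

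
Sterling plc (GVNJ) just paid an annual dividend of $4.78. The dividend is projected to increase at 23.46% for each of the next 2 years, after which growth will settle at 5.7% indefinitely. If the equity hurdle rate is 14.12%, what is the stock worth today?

$81.00

Two-stage DDM. Project D₁…D_2 at 0.2346, terminal growth 0.057, discount at r = 0.1412.
D_1 = 5.9014
D_2 = 7.2859
Terminal value at t=2: TV = D_3/(r−g) = 7.7011/(0.1412−0.057) = 91.4626
P₀ = 5.9014/(1+0.1412)^1 + 7.2859/(1+0.1412)^2 + 91.4626/(1+0.1412)^2 = 80.9952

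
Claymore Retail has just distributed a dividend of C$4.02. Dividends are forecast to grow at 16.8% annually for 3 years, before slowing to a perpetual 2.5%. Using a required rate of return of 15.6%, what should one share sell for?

C$44.76

Two-stage DDM. Project D₁…D_3 at 0.168, terminal growth 0.025, discount at r = 0.156.
D_1 = 4.6954
D_2 = 5.4842
D_3 = 6.4055
Terminal value at t=3: TV = D_4/(r−g) = 6.5657/(0.156−0.025) = 50.1195
P₀ = 4.6954/(1+0.156)^1 + 5.4842/(1+0.156)^2 + 6.4055/(1+0.156)^3 + 50.1195/(1+0.156)^3 = 44.7561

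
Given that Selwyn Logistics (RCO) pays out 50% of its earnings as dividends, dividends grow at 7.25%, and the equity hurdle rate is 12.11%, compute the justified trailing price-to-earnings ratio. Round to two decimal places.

11.03

Justified trailing P/E = b(1+g)/(r−g) = 0.50×(1+0.0725)/(0.1211−0.0725) = 11.0340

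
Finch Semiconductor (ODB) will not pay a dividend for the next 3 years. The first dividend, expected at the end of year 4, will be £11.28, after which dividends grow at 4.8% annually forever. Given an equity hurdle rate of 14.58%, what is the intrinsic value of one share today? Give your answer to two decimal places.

Deferred-dividend DDM. At t=3 the remaining stream is a growing perpetuity with first payment D_4 = 11.28.
V_3 = D_4/(r−g) = 11.28/(0.1458−0.048) = 115.3374
P₀ = V_3/(1+r)^3 = 115.3374/(1+0.1458)^3 = 76.6732

£76.67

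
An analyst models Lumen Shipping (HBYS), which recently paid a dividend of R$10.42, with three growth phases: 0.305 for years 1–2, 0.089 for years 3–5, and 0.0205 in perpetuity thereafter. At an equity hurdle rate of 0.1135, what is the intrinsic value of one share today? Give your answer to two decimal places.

R$214.51

Three-stage DDM. Project D₁…D_5; terminal Gordon value at t=5 with g = 0.0205; discount at r = 0.1135.
D_1 = 13.5981
D_2 = 17.7455
D_3 = 19.3249
D_4 = 21.0448
D_5 = 22.9178
TV_5 = 23.3876/(0.1135−0.0205) = 251.4794
P₀ = Σ Dₜ/(1+r)ᵗ + TV_5/(1+r)^5 = 214.5092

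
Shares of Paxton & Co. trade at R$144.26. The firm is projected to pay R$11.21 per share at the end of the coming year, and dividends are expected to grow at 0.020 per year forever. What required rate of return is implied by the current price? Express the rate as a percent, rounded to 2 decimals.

Rearranging the constant-growth DDM: r = D₁/P₀ + g.
r = 11.2100 / 144.26 + 0.02 = 0.07771 + 0.02 = 0.09771

9.77%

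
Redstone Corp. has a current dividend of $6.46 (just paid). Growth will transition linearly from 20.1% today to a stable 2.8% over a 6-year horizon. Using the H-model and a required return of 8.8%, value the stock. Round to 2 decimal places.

$166.56

H-model: P₀ = D₀[(1+g_L) + H(g_S−g_L)]/(r−g_L), with H = 6/2 = 3.
P₀ = 6.46 × [(1+0.028) + 3×(0.201−0.028)] / (0.088−0.028)
   = 6.46 × 1.5470 / 0.06 = 166.5603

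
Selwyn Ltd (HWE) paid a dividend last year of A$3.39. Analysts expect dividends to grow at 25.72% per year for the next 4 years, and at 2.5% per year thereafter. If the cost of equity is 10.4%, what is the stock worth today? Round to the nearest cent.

Two-stage DDM. Project D₁…D_4 at 0.2572, terminal growth 0.025, discount at r = 0.104.
D_1 = 4.2619
D_2 = 5.3581
D_3 = 6.7362
D_4 = 8.4687
Terminal value at t=4: TV = D_5/(r−g) = 8.6804/(0.104−0.025) = 109.8788
P₀ = 4.2619/(1+0.104)^1 + 5.3581/(1+0.104)^2 + 6.7362/(1+0.104)^3 + 8.4687/(1+0.104)^4 + 109.8788/(1+0.104)^4 = 92.9305

A$92.93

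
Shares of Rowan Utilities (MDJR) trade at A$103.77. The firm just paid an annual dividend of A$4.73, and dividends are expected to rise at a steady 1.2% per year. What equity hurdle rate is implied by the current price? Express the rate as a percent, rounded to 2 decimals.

Rearranging the constant-growth DDM: r = D₁/P₀ + g.
D₁ = 4.73 × (1 + 0.012) = 4.7868.
r = 4.7868 / 103.77 + 0.012 = 0.04613 + 0.012 = 0.05813

5.81%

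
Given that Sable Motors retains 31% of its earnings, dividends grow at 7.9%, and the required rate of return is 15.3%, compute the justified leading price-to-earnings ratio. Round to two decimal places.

9.32

Payout ratio b = 1 − 0.31 = 0.69.
Justified leading P/E = b/(r−g) = 0.69/(0.153−0.079) = 9.3243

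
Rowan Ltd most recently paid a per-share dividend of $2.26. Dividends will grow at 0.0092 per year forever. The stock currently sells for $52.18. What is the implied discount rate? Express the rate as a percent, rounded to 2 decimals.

5.29%

Rearranging the constant-growth DDM: r = D₁/P₀ + g.
D₁ = 2.26 × (1 + 0.0092) = 2.2808.
r = 2.2808 / 52.18 + 0.0092 = 0.04371 + 0.0092 = 0.05291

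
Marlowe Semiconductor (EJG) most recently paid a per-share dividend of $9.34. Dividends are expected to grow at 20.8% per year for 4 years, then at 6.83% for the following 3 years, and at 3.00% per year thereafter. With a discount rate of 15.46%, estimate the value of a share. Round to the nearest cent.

$143.97

Three-stage DDM. Project D₁…D_7; terminal Gordon value at t=7 with g = 0.03; discount at r = 0.1546.
D_1 = 11.2827
D_2 = 13.6295
D_3 = 16.4645
D_4 = 19.8891
D_5 = 21.2475
D_6 = 22.6987
D_7 = 24.2490
TV_7 = 24.9765/(0.1546−0.03) = 200.4534
P₀ = Σ Dₜ/(1+r)ᵗ + TV_7/(1+r)^7 = 143.9663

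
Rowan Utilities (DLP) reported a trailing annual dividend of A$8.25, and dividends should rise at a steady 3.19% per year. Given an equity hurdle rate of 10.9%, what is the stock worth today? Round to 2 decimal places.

Gordon growth model: P₀ = D₁/(r − g). D₁ = 8.25 × (1 + 0.0319) = 8.5132.
P₀ = 8.5132 / (0.109 − 0.0319) = 8.5132 / 0.0771 = 110.4173

A$110.42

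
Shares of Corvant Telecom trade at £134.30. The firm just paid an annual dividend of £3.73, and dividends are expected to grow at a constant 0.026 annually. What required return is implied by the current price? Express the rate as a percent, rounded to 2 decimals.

5.45%

Rearranging the constant-growth DDM: r = D₁/P₀ + g.
D₁ = 3.73 × (1 + 0.026) = 3.8270.
r = 3.8270 / 134.30 + 0.026 = 0.02850 + 0.026 = 0.05450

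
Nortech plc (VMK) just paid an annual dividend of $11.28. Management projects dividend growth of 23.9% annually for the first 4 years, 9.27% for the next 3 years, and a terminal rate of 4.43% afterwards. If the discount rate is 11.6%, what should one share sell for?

Three-stage DDM. Project D₁…D_7; terminal Gordon value at t=7 with g = 0.0443; discount at r = 0.116.
D_1 = 13.9759
D_2 = 17.3162
D_3 = 21.4547
D_4 = 26.5824
D_5 = 29.0466
D_6 = 31.7392
D_7 = 34.6814
TV_7 = 36.2178/(0.116−0.0443) = 505.1301
P₀ = Σ Dₜ/(1+r)ᵗ + TV_7/(1+r)^7 = 342.5840

$342.58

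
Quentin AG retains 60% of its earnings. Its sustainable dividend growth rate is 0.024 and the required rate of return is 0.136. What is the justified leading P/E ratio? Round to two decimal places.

Payout ratio b = 1 − 0.60 = 0.40.
Justified leading P/E = b/(r−g) = 0.40/(0.136−0.024) = 3.5714

3.57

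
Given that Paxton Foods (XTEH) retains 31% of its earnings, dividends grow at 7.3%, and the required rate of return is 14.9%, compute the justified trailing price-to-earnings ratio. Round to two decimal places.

Payout ratio b = 1 − 0.31 = 0.69.
Justified trailing P/E = b(1+g)/(r−g) = 0.69×(1+0.073)/(0.149−0.073) = 9.7417

9.74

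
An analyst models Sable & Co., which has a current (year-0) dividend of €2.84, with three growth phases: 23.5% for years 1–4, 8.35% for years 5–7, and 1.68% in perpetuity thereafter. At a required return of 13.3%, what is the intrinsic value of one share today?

Three-stage DDM. Project D₁…D_7; terminal Gordon value at t=7 with g = 0.0168; discount at r = 0.133.
D_1 = 3.5074
D_2 = 4.3316
D_3 = 5.3496
D_4 = 6.6067
D_5 = 7.1584
D_6 = 7.7561
D_7 = 8.4037
TV_7 = 8.5449/(0.133−0.0168) = 73.5364
P₀ = Σ Dₜ/(1+r)ᵗ + TV_7/(1+r)^7 = 55.8473

€55.85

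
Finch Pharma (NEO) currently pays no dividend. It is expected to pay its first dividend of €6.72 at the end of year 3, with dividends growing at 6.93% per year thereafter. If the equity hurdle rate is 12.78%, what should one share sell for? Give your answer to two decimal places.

Deferred-dividend DDM. At t=2 the remaining stream is a growing perpetuity with first payment D_3 = 6.72.
V_2 = D_3/(r−g) = 6.72/(0.1278−0.0693) = 114.8718
P₀ = V_2/(1+r)^2 = 114.8718/(1+0.1278)^2 = 90.3128

€90.31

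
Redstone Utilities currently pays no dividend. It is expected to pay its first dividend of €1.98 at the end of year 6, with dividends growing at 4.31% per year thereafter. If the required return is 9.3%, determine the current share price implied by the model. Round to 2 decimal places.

Deferred-dividend DDM. At t=5 the remaining stream is a growing perpetuity with first payment D_6 = 1.98.
V_5 = D_6/(r−g) = 1.98/(0.093−0.0431) = 39.6794
P₀ = V_5/(1+r)^5 = 39.6794/(1+0.093)^5 = 25.4369

€25.44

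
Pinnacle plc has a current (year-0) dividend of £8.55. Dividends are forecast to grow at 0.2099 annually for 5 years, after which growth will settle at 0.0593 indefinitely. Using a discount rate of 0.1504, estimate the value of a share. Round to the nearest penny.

£177.79

Two-stage DDM. Project D₁…D_5 at 0.2099, terminal growth 0.0593, discount at r = 0.1504.
D_1 = 10.3446
D_2 = 12.5160
D_3 = 15.1431
D_4 = 18.3216
D_5 = 22.1673
Terminal value at t=5: TV = D_6/(r−g) = 23.4819/(0.1504−0.0593) = 257.7592
P₀ = 10.3446/(1+0.1504)^1 + 12.5160/(1+0.1504)^2 + 15.1431/(1+0.1504)^3 + 18.3216/(1+0.1504)^4 + 22.1673/(1+0.1504)^5 + 257.7592/(1+0.1504)^5 = 177.7880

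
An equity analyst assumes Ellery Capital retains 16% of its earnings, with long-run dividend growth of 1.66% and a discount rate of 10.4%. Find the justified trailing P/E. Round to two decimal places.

9.77

Payout ratio b = 1 − 0.16 = 0.84.
Justified trailing P/E = b(1+g)/(r−g) = 0.84×(1+0.0166)/(0.104−0.0166) = 9.7705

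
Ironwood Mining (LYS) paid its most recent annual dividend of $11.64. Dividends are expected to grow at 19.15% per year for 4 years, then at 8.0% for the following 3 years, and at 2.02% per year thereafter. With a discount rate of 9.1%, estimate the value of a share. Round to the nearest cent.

Three-stage DDM. Project D₁…D_7; terminal Gordon value at t=7 with g = 0.0202; discount at r = 0.091.
D_1 = 13.8691
D_2 = 16.5250
D_3 = 19.6895
D_4 = 23.4601
D_5 = 25.3369
D_6 = 27.3638
D_7 = 29.5529
TV_7 = 30.1499/(0.091−0.0202) = 425.8459
P₀ = Σ Dₜ/(1+r)ᵗ + TV_7/(1+r)^7 = 338.4598

$338.46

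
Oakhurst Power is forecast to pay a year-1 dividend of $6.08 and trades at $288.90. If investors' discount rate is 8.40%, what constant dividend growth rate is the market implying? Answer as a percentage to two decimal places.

6.30%

From P₀ = D₁/(r − g), the implied growth is g = r − D₁/P₀.
g = 0.084 − 6.08/288.90 = 0.084 − 0.02105 = 0.06295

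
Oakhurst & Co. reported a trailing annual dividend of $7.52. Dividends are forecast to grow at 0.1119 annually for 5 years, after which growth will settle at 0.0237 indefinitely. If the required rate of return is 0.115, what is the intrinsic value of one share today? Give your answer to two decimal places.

Two-stage DDM. Project D₁…D_5 at 0.1119, terminal growth 0.0237, discount at r = 0.115.
D_1 = 8.3615
D_2 = 9.2971
D_3 = 10.3375
D_4 = 11.4943
D_5 = 12.7805
Terminal value at t=5: TV = D_6/(r−g) = 13.0834/(0.115−0.0237) = 143.3007
P₀ = 8.3615/(1+0.115)^1 + 9.2971/(1+0.115)^2 + 10.3375/(1+0.115)^3 + 11.4943/(1+0.115)^4 + 12.7805/(1+0.115)^5 + 143.3007/(1+0.115)^5 = 120.4398

$120.44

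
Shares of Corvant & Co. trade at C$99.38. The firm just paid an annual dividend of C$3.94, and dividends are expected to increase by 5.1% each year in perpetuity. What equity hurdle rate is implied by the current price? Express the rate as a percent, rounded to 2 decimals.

9.27%

Rearranging the constant-growth DDM: r = D₁/P₀ + g.
D₁ = 3.94 × (1 + 0.051) = 4.1409.
r = 4.1409 / 99.38 + 0.051 = 0.04167 + 0.051 = 0.09267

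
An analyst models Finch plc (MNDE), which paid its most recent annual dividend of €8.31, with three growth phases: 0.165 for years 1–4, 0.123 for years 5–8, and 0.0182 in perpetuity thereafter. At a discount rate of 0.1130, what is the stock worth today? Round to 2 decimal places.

€189.16

Three-stage DDM. Project D₁…D_8; terminal Gordon value at t=8 with g = 0.0182; discount at r = 0.113.
D_1 = 9.6812
D_2 = 11.2785
D_3 = 13.1395
D_4 = 15.3075
D_5 = 17.1903
D_6 = 19.3048
D_7 = 21.6792
D_8 = 24.3458
TV_8 = 24.7889/(0.113−0.0182) = 261.4860
P₀ = Σ Dₜ/(1+r)ᵗ + TV_8/(1+r)^8 = 189.1555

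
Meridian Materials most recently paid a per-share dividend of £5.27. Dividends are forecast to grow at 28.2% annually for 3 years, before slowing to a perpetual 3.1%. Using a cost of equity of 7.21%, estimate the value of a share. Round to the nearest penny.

£248.89

Two-stage DDM. Project D₁…D_3 at 0.282, terminal growth 0.031, discount at r = 0.0721.
D_1 = 6.7561
D_2 = 8.6614
D_3 = 11.1039
Terminal value at t=3: TV = D_4/(r−g) = 11.4481/(0.0721−0.031) = 278.5425
P₀ = 6.7561/(1+0.0721)^1 + 8.6614/(1+0.0721)^2 + 11.1039/(1+0.0721)^3 + 278.5425/(1+0.0721)^3 = 248.8884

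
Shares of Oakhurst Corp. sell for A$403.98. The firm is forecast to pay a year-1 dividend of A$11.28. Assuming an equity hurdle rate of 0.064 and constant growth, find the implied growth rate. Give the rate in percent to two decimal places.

From P₀ = D₁/(r − g), the implied growth is g = r − D₁/P₀.
g = 0.064 − 11.28/403.98 = 0.064 − 0.02792 = 0.03608

3.61%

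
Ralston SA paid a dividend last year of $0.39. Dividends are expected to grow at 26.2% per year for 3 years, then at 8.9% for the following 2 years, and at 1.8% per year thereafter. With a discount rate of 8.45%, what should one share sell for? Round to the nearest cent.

$12.32

Three-stage DDM. Project D₁…D_5; terminal Gordon value at t=5 with g = 0.018; discount at r = 0.0845.
D_1 = 0.4922
D_2 = 0.6211
D_3 = 0.7839
D_4 = 0.8536
D_5 = 0.9296
TV_5 = 0.9463/(0.0845−0.018) = 14.2306
P₀ = Σ Dₜ/(1+r)ᵗ + TV_5/(1+r)^5 = 12.3191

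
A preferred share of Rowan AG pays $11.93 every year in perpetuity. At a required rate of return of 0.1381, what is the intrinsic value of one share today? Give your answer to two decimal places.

$86.39

Zero-growth DDM (perpetuity): P₀ = D/r = 11.93 / 0.1381 = 86.3867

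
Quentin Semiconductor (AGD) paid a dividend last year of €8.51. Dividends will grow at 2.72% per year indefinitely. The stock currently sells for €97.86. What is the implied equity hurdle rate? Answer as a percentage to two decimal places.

Rearranging the constant-growth DDM: r = D₁/P₀ + g.
D₁ = 8.51 × (1 + 0.0272) = 8.7415.
r = 8.7415 / 97.86 + 0.0272 = 0.08933 + 0.0272 = 0.11653

11.65%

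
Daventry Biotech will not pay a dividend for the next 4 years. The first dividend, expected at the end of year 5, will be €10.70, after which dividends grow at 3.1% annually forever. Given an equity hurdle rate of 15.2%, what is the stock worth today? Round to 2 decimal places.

Deferred-dividend DDM. At t=4 the remaining stream is a growing perpetuity with first payment D_5 = 10.70.
V_4 = D_5/(r−g) = 10.70/(0.152−0.031) = 88.4298
P₀ = V_4/(1+r)^4 = 88.4298/(1+0.152)^4 = 50.2098

€50.21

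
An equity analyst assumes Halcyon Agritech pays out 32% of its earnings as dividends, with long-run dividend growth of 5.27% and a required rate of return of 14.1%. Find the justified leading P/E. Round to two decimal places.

3.62

Justified leading P/E = b/(r−g) = 0.32/(0.141−0.0527) = 3.6240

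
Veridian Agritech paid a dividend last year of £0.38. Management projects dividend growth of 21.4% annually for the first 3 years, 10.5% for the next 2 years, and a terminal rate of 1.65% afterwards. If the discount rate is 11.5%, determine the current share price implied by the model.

£7.29

Three-stage DDM. Project D₁…D_5; terminal Gordon value at t=5 with g = 0.0165; discount at r = 0.115.
D_1 = 0.4613
D_2 = 0.5600
D_3 = 0.6799
D_4 = 0.7513
D_5 = 0.8302
TV_5 = 0.8439/(0.115−0.0165) = 8.5671
P₀ = Σ Dₜ/(1+r)ᵗ + TV_5/(1+r)^5 = 7.2937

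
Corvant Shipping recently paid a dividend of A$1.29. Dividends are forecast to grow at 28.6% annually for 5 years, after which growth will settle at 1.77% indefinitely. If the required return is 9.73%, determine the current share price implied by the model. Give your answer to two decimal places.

A$47.11

Two-stage DDM. Project D₁…D_5 at 0.286, terminal growth 0.0177, discount at r = 0.0973.
D_1 = 1.6589
D_2 = 2.1334
D_3 = 2.7435
D_4 = 3.5282
D_5 = 4.5373
Terminal value at t=5: TV = D_6/(r−g) = 4.6176/(0.0973−0.0177) = 58.0098
P₀ = 1.6589/(1+0.0973)^1 + 2.1334/(1+0.0973)^2 + 2.7435/(1+0.0973)^3 + 3.5282/(1+0.0973)^4 + 4.5373/(1+0.0973)^5 + 58.0098/(1+0.0973)^5 = 47.1108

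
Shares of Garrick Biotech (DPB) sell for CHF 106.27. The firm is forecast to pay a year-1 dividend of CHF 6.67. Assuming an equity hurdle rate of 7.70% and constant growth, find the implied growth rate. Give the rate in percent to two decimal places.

1.42%

From P₀ = D₁/(r − g), the implied growth is g = r − D₁/P₀.
g = 0.077 − 6.67/106.27 = 0.077 − 0.06276 = 0.01424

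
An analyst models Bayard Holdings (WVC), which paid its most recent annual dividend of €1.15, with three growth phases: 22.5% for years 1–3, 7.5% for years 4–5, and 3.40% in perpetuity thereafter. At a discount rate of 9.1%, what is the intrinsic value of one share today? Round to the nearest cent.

€36.22

Three-stage DDM. Project D₁…D_5; terminal Gordon value at t=5 with g = 0.034; discount at r = 0.091.
D_1 = 1.4087
D_2 = 1.7257
D_3 = 2.1140
D_4 = 2.2726
D_5 = 2.4430
TV_5 = 2.5261/(0.091−0.034) = 44.3168
P₀ = Σ Dₜ/(1+r)ᵗ + TV_5/(1+r)^5 = 36.2247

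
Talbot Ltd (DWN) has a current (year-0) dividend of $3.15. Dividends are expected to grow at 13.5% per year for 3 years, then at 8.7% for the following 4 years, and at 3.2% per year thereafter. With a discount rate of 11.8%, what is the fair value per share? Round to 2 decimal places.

$57.38

Three-stage DDM. Project D₁…D_7; terminal Gordon value at t=7 with g = 0.032; discount at r = 0.118.
D_1 = 3.5753
D_2 = 4.0579
D_3 = 4.6057
D_4 = 5.0064
D_5 = 5.4420
D_6 = 5.9154
D_7 = 6.4301
TV_7 = 6.6358/(0.118−0.032) = 77.1609
P₀ = Σ Dₜ/(1+r)ᵗ + TV_7/(1+r)^7 = 57.3781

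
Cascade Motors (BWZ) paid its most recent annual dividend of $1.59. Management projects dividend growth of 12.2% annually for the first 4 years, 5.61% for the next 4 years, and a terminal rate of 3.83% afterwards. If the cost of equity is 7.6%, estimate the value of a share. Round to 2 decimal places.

Three-stage DDM. Project D₁…D_8; terminal Gordon value at t=8 with g = 0.0383; discount at r = 0.076.
D_1 = 1.7840
D_2 = 2.0016
D_3 = 2.2458
D_4 = 2.5198
D_5 = 2.6612
D_6 = 2.8105
D_7 = 2.9681
D_8 = 3.1346
TV_8 = 3.2547/(0.076−0.0383) = 86.3317
P₀ = Σ Dₜ/(1+r)ᵗ + TV_8/(1+r)^8 = 62.2951

$62.30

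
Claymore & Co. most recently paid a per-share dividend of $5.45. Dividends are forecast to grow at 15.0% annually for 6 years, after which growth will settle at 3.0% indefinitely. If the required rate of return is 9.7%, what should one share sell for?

Two-stage DDM. Project D₁…D_6 at 0.15, terminal growth 0.03, discount at r = 0.097.
D_1 = 6.2675
D_2 = 7.2076
D_3 = 8.2888
D_4 = 9.5321
D_5 = 10.9619
D_6 = 12.6062
Terminal value at t=6: TV = D_7/(r−g) = 12.9844/(0.097−0.03) = 193.7965
P₀ = 6.2675/(1+0.097)^1 + 7.2076/(1+0.097)^2 + 8.2888/(1+0.097)^3 + 9.5321/(1+0.097)^4 + 10.9619/(1+0.097)^5 + 12.6062/(1+0.097)^6 + 193.7965/(1+0.097)^6 = 149.8972

$149.90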